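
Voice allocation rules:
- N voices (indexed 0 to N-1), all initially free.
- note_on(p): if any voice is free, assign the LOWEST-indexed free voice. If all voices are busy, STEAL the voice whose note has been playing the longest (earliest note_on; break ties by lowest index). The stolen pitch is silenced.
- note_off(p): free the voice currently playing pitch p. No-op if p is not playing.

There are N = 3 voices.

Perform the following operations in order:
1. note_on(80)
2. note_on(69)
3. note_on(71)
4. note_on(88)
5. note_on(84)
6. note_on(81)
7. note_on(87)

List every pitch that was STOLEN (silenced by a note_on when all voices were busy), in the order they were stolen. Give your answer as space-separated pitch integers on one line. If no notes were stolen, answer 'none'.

Op 1: note_on(80): voice 0 is free -> assigned | voices=[80 - -]
Op 2: note_on(69): voice 1 is free -> assigned | voices=[80 69 -]
Op 3: note_on(71): voice 2 is free -> assigned | voices=[80 69 71]
Op 4: note_on(88): all voices busy, STEAL voice 0 (pitch 80, oldest) -> assign | voices=[88 69 71]
Op 5: note_on(84): all voices busy, STEAL voice 1 (pitch 69, oldest) -> assign | voices=[88 84 71]
Op 6: note_on(81): all voices busy, STEAL voice 2 (pitch 71, oldest) -> assign | voices=[88 84 81]
Op 7: note_on(87): all voices busy, STEAL voice 0 (pitch 88, oldest) -> assign | voices=[87 84 81]

Answer: 80 69 71 88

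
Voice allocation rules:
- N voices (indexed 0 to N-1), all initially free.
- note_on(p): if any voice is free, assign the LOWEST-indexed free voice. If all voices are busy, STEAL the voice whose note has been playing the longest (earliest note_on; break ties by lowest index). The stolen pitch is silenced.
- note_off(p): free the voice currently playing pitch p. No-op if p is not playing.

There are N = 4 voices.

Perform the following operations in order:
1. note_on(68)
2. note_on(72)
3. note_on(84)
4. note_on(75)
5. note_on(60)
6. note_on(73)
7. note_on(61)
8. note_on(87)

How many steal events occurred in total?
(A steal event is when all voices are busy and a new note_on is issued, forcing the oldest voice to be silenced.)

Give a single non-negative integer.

Answer: 4

Derivation:
Op 1: note_on(68): voice 0 is free -> assigned | voices=[68 - - -]
Op 2: note_on(72): voice 1 is free -> assigned | voices=[68 72 - -]
Op 3: note_on(84): voice 2 is free -> assigned | voices=[68 72 84 -]
Op 4: note_on(75): voice 3 is free -> assigned | voices=[68 72 84 75]
Op 5: note_on(60): all voices busy, STEAL voice 0 (pitch 68, oldest) -> assign | voices=[60 72 84 75]
Op 6: note_on(73): all voices busy, STEAL voice 1 (pitch 72, oldest) -> assign | voices=[60 73 84 75]
Op 7: note_on(61): all voices busy, STEAL voice 2 (pitch 84, oldest) -> assign | voices=[60 73 61 75]
Op 8: note_on(87): all voices busy, STEAL voice 3 (pitch 75, oldest) -> assign | voices=[60 73 61 87]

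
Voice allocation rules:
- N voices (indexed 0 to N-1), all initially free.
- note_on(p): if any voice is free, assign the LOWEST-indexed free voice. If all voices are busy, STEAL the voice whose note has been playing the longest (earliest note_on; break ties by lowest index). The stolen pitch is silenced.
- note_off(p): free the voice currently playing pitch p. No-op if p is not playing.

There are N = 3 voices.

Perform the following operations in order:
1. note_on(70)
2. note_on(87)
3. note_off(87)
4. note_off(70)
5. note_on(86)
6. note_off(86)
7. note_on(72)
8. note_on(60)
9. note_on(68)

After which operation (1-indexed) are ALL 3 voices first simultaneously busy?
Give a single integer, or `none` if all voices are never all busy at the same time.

Answer: 9

Derivation:
Op 1: note_on(70): voice 0 is free -> assigned | voices=[70 - -]
Op 2: note_on(87): voice 1 is free -> assigned | voices=[70 87 -]
Op 3: note_off(87): free voice 1 | voices=[70 - -]
Op 4: note_off(70): free voice 0 | voices=[- - -]
Op 5: note_on(86): voice 0 is free -> assigned | voices=[86 - -]
Op 6: note_off(86): free voice 0 | voices=[- - -]
Op 7: note_on(72): voice 0 is free -> assigned | voices=[72 - -]
Op 8: note_on(60): voice 1 is free -> assigned | voices=[72 60 -]
Op 9: note_on(68): voice 2 is free -> assigned | voices=[72 60 68]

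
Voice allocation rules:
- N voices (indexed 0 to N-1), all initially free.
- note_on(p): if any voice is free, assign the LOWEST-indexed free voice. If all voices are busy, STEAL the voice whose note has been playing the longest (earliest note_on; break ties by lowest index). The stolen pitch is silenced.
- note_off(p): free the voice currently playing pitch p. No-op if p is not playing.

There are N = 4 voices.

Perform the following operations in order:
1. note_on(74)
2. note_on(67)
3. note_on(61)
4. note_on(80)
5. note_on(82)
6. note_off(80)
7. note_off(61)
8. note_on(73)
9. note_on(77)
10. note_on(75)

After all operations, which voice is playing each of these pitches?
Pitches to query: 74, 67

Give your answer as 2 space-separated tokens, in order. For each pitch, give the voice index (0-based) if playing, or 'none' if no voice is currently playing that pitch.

Answer: none none

Derivation:
Op 1: note_on(74): voice 0 is free -> assigned | voices=[74 - - -]
Op 2: note_on(67): voice 1 is free -> assigned | voices=[74 67 - -]
Op 3: note_on(61): voice 2 is free -> assigned | voices=[74 67 61 -]
Op 4: note_on(80): voice 3 is free -> assigned | voices=[74 67 61 80]
Op 5: note_on(82): all voices busy, STEAL voice 0 (pitch 74, oldest) -> assign | voices=[82 67 61 80]
Op 6: note_off(80): free voice 3 | voices=[82 67 61 -]
Op 7: note_off(61): free voice 2 | voices=[82 67 - -]
Op 8: note_on(73): voice 2 is free -> assigned | voices=[82 67 73 -]
Op 9: note_on(77): voice 3 is free -> assigned | voices=[82 67 73 77]
Op 10: note_on(75): all voices busy, STEAL voice 1 (pitch 67, oldest) -> assign | voices=[82 75 73 77]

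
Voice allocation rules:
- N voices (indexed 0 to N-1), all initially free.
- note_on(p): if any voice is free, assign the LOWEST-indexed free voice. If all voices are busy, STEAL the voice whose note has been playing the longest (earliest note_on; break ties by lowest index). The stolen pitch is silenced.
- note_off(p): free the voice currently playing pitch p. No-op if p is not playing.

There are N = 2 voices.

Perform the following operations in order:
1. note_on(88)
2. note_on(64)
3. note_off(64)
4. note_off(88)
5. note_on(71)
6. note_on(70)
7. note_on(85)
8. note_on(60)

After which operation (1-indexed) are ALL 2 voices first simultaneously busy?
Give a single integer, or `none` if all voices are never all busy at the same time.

Op 1: note_on(88): voice 0 is free -> assigned | voices=[88 -]
Op 2: note_on(64): voice 1 is free -> assigned | voices=[88 64]
Op 3: note_off(64): free voice 1 | voices=[88 -]
Op 4: note_off(88): free voice 0 | voices=[- -]
Op 5: note_on(71): voice 0 is free -> assigned | voices=[71 -]
Op 6: note_on(70): voice 1 is free -> assigned | voices=[71 70]
Op 7: note_on(85): all voices busy, STEAL voice 0 (pitch 71, oldest) -> assign | voices=[85 70]
Op 8: note_on(60): all voices busy, STEAL voice 1 (pitch 70, oldest) -> assign | voices=[85 60]

Answer: 2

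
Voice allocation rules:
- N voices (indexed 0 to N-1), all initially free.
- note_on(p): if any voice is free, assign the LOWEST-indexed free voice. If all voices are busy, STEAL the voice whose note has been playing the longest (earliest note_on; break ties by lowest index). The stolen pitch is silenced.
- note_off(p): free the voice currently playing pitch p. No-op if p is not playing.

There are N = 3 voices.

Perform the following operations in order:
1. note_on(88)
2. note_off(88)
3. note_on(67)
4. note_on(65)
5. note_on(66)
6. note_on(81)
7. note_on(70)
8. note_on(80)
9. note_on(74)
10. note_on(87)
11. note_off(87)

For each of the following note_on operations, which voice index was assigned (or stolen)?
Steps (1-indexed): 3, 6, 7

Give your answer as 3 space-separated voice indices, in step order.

Answer: 0 0 1

Derivation:
Op 1: note_on(88): voice 0 is free -> assigned | voices=[88 - -]
Op 2: note_off(88): free voice 0 | voices=[- - -]
Op 3: note_on(67): voice 0 is free -> assigned | voices=[67 - -]
Op 4: note_on(65): voice 1 is free -> assigned | voices=[67 65 -]
Op 5: note_on(66): voice 2 is free -> assigned | voices=[67 65 66]
Op 6: note_on(81): all voices busy, STEAL voice 0 (pitch 67, oldest) -> assign | voices=[81 65 66]
Op 7: note_on(70): all voices busy, STEAL voice 1 (pitch 65, oldest) -> assign | voices=[81 70 66]
Op 8: note_on(80): all voices busy, STEAL voice 2 (pitch 66, oldest) -> assign | voices=[81 70 80]
Op 9: note_on(74): all voices busy, STEAL voice 0 (pitch 81, oldest) -> assign | voices=[74 70 80]
Op 10: note_on(87): all voices busy, STEAL voice 1 (pitch 70, oldest) -> assign | voices=[74 87 80]
Op 11: note_off(87): free voice 1 | voices=[74 - 80]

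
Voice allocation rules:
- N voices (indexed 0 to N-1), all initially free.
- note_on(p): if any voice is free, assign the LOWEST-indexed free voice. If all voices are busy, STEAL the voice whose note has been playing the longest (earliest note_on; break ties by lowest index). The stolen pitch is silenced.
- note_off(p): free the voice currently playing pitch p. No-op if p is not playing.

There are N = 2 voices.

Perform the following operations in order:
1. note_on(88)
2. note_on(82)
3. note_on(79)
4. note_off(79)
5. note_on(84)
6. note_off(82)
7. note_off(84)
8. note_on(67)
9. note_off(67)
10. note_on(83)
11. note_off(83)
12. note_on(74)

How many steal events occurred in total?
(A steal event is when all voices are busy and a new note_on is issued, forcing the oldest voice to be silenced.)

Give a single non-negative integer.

Answer: 1

Derivation:
Op 1: note_on(88): voice 0 is free -> assigned | voices=[88 -]
Op 2: note_on(82): voice 1 is free -> assigned | voices=[88 82]
Op 3: note_on(79): all voices busy, STEAL voice 0 (pitch 88, oldest) -> assign | voices=[79 82]
Op 4: note_off(79): free voice 0 | voices=[- 82]
Op 5: note_on(84): voice 0 is free -> assigned | voices=[84 82]
Op 6: note_off(82): free voice 1 | voices=[84 -]
Op 7: note_off(84): free voice 0 | voices=[- -]
Op 8: note_on(67): voice 0 is free -> assigned | voices=[67 -]
Op 9: note_off(67): free voice 0 | voices=[- -]
Op 10: note_on(83): voice 0 is free -> assigned | voices=[83 -]
Op 11: note_off(83): free voice 0 | voices=[- -]
Op 12: note_on(74): voice 0 is free -> assigned | voices=[74 -]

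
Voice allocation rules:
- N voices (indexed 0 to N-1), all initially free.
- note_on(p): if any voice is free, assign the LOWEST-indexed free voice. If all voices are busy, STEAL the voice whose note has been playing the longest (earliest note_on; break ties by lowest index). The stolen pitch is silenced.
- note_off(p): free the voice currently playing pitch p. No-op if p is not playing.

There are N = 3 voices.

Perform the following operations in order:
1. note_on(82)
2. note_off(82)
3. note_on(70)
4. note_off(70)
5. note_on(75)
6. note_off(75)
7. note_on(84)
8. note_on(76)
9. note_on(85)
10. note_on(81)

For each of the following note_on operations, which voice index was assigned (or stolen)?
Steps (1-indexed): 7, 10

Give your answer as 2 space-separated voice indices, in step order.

Answer: 0 0

Derivation:
Op 1: note_on(82): voice 0 is free -> assigned | voices=[82 - -]
Op 2: note_off(82): free voice 0 | voices=[- - -]
Op 3: note_on(70): voice 0 is free -> assigned | voices=[70 - -]
Op 4: note_off(70): free voice 0 | voices=[- - -]
Op 5: note_on(75): voice 0 is free -> assigned | voices=[75 - -]
Op 6: note_off(75): free voice 0 | voices=[- - -]
Op 7: note_on(84): voice 0 is free -> assigned | voices=[84 - -]
Op 8: note_on(76): voice 1 is free -> assigned | voices=[84 76 -]
Op 9: note_on(85): voice 2 is free -> assigned | voices=[84 76 85]
Op 10: note_on(81): all voices busy, STEAL voice 0 (pitch 84, oldest) -> assign | voices=[81 76 85]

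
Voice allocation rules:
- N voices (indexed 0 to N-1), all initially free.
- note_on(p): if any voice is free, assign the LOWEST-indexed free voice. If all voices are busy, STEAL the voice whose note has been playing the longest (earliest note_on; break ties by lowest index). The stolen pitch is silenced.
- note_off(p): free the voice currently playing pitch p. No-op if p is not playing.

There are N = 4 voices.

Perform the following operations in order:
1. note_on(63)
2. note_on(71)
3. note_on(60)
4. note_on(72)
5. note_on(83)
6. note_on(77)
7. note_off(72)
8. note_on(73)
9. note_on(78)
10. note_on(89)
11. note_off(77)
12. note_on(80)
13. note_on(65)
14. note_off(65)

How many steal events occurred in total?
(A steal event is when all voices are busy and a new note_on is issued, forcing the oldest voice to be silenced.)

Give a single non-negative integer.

Op 1: note_on(63): voice 0 is free -> assigned | voices=[63 - - -]
Op 2: note_on(71): voice 1 is free -> assigned | voices=[63 71 - -]
Op 3: note_on(60): voice 2 is free -> assigned | voices=[63 71 60 -]
Op 4: note_on(72): voice 3 is free -> assigned | voices=[63 71 60 72]
Op 5: note_on(83): all voices busy, STEAL voice 0 (pitch 63, oldest) -> assign | voices=[83 71 60 72]
Op 6: note_on(77): all voices busy, STEAL voice 1 (pitch 71, oldest) -> assign | voices=[83 77 60 72]
Op 7: note_off(72): free voice 3 | voices=[83 77 60 -]
Op 8: note_on(73): voice 3 is free -> assigned | voices=[83 77 60 73]
Op 9: note_on(78): all voices busy, STEAL voice 2 (pitch 60, oldest) -> assign | voices=[83 77 78 73]
Op 10: note_on(89): all voices busy, STEAL voice 0 (pitch 83, oldest) -> assign | voices=[89 77 78 73]
Op 11: note_off(77): free voice 1 | voices=[89 - 78 73]
Op 12: note_on(80): voice 1 is free -> assigned | voices=[89 80 78 73]
Op 13: note_on(65): all voices busy, STEAL voice 3 (pitch 73, oldest) -> assign | voices=[89 80 78 65]
Op 14: note_off(65): free voice 3 | voices=[89 80 78 -]

Answer: 5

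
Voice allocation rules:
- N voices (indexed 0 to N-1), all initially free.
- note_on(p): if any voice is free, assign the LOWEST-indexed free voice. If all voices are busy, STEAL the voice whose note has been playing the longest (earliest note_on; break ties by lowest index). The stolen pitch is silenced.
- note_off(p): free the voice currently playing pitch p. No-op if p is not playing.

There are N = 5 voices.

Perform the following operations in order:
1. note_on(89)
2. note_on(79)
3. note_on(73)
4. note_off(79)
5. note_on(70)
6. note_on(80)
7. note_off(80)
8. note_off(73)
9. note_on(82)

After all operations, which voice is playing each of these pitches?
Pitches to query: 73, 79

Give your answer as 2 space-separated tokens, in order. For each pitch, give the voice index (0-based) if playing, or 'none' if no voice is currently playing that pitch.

Op 1: note_on(89): voice 0 is free -> assigned | voices=[89 - - - -]
Op 2: note_on(79): voice 1 is free -> assigned | voices=[89 79 - - -]
Op 3: note_on(73): voice 2 is free -> assigned | voices=[89 79 73 - -]
Op 4: note_off(79): free voice 1 | voices=[89 - 73 - -]
Op 5: note_on(70): voice 1 is free -> assigned | voices=[89 70 73 - -]
Op 6: note_on(80): voice 3 is free -> assigned | voices=[89 70 73 80 -]
Op 7: note_off(80): free voice 3 | voices=[89 70 73 - -]
Op 8: note_off(73): free voice 2 | voices=[89 70 - - -]
Op 9: note_on(82): voice 2 is free -> assigned | voices=[89 70 82 - -]

Answer: none none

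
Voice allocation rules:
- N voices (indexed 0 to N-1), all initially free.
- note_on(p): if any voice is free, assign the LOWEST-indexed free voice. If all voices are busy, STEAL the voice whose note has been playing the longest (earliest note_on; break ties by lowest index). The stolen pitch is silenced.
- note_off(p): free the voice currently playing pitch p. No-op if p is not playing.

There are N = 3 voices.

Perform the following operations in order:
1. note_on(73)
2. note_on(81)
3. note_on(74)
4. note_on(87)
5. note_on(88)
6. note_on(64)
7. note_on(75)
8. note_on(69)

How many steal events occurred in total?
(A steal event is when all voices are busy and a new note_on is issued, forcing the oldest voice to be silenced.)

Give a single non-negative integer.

Answer: 5

Derivation:
Op 1: note_on(73): voice 0 is free -> assigned | voices=[73 - -]
Op 2: note_on(81): voice 1 is free -> assigned | voices=[73 81 -]
Op 3: note_on(74): voice 2 is free -> assigned | voices=[73 81 74]
Op 4: note_on(87): all voices busy, STEAL voice 0 (pitch 73, oldest) -> assign | voices=[87 81 74]
Op 5: note_on(88): all voices busy, STEAL voice 1 (pitch 81, oldest) -> assign | voices=[87 88 74]
Op 6: note_on(64): all voices busy, STEAL voice 2 (pitch 74, oldest) -> assign | voices=[87 88 64]
Op 7: note_on(75): all voices busy, STEAL voice 0 (pitch 87, oldest) -> assign | voices=[75 88 64]
Op 8: note_on(69): all voices busy, STEAL voice 1 (pitch 88, oldest) -> assign | voices=[75 69 64]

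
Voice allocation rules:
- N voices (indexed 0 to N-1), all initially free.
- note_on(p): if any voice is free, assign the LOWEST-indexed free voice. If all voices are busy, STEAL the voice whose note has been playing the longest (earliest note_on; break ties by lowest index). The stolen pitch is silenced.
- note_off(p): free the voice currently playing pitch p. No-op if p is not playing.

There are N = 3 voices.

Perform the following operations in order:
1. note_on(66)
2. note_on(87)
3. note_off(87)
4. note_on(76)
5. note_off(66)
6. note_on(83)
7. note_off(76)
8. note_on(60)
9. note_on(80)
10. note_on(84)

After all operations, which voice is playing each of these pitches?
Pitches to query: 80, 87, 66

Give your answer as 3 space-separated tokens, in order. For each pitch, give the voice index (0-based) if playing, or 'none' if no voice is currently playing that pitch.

Answer: 2 none none

Derivation:
Op 1: note_on(66): voice 0 is free -> assigned | voices=[66 - -]
Op 2: note_on(87): voice 1 is free -> assigned | voices=[66 87 -]
Op 3: note_off(87): free voice 1 | voices=[66 - -]
Op 4: note_on(76): voice 1 is free -> assigned | voices=[66 76 -]
Op 5: note_off(66): free voice 0 | voices=[- 76 -]
Op 6: note_on(83): voice 0 is free -> assigned | voices=[83 76 -]
Op 7: note_off(76): free voice 1 | voices=[83 - -]
Op 8: note_on(60): voice 1 is free -> assigned | voices=[83 60 -]
Op 9: note_on(80): voice 2 is free -> assigned | voices=[83 60 80]
Op 10: note_on(84): all voices busy, STEAL voice 0 (pitch 83, oldest) -> assign | voices=[84 60 80]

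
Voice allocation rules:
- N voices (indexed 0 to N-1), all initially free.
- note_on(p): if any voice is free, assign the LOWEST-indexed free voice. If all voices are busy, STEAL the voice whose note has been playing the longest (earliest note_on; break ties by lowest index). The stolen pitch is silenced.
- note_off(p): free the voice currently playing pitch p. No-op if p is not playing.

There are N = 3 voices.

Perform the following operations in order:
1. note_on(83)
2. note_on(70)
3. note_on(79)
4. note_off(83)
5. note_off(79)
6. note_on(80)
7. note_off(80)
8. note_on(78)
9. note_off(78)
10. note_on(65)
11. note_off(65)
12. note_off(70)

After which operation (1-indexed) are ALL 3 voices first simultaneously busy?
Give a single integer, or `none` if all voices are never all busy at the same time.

Op 1: note_on(83): voice 0 is free -> assigned | voices=[83 - -]
Op 2: note_on(70): voice 1 is free -> assigned | voices=[83 70 -]
Op 3: note_on(79): voice 2 is free -> assigned | voices=[83 70 79]
Op 4: note_off(83): free voice 0 | voices=[- 70 79]
Op 5: note_off(79): free voice 2 | voices=[- 70 -]
Op 6: note_on(80): voice 0 is free -> assigned | voices=[80 70 -]
Op 7: note_off(80): free voice 0 | voices=[- 70 -]
Op 8: note_on(78): voice 0 is free -> assigned | voices=[78 70 -]
Op 9: note_off(78): free voice 0 | voices=[- 70 -]
Op 10: note_on(65): voice 0 is free -> assigned | voices=[65 70 -]
Op 11: note_off(65): free voice 0 | voices=[- 70 -]
Op 12: note_off(70): free voice 1 | voices=[- - -]

Answer: 3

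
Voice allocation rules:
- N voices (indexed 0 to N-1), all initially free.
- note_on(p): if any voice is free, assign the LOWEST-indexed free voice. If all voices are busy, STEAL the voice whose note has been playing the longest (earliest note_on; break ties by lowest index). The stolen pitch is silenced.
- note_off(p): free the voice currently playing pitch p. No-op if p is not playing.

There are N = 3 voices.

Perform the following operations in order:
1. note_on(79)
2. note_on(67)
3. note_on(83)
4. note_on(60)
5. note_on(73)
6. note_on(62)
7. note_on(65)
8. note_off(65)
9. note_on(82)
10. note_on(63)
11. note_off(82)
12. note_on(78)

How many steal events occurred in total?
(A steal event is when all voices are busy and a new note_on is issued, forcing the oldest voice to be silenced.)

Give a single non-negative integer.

Answer: 5

Derivation:
Op 1: note_on(79): voice 0 is free -> assigned | voices=[79 - -]
Op 2: note_on(67): voice 1 is free -> assigned | voices=[79 67 -]
Op 3: note_on(83): voice 2 is free -> assigned | voices=[79 67 83]
Op 4: note_on(60): all voices busy, STEAL voice 0 (pitch 79, oldest) -> assign | voices=[60 67 83]
Op 5: note_on(73): all voices busy, STEAL voice 1 (pitch 67, oldest) -> assign | voices=[60 73 83]
Op 6: note_on(62): all voices busy, STEAL voice 2 (pitch 83, oldest) -> assign | voices=[60 73 62]
Op 7: note_on(65): all voices busy, STEAL voice 0 (pitch 60, oldest) -> assign | voices=[65 73 62]
Op 8: note_off(65): free voice 0 | voices=[- 73 62]
Op 9: note_on(82): voice 0 is free -> assigned | voices=[82 73 62]
Op 10: note_on(63): all voices busy, STEAL voice 1 (pitch 73, oldest) -> assign | voices=[82 63 62]
Op 11: note_off(82): free voice 0 | voices=[- 63 62]
Op 12: note_on(78): voice 0 is free -> assigned | voices=[78 63 62]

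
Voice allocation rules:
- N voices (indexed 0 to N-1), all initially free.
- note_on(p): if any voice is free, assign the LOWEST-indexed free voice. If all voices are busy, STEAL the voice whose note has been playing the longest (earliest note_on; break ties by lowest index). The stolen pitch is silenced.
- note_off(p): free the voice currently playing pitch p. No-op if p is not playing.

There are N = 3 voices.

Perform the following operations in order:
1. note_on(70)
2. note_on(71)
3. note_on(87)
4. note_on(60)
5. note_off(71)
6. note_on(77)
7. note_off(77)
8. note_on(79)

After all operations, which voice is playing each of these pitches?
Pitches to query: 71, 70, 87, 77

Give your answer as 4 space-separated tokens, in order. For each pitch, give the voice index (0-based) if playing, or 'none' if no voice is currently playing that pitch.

Answer: none none 2 none

Derivation:
Op 1: note_on(70): voice 0 is free -> assigned | voices=[70 - -]
Op 2: note_on(71): voice 1 is free -> assigned | voices=[70 71 -]
Op 3: note_on(87): voice 2 is free -> assigned | voices=[70 71 87]
Op 4: note_on(60): all voices busy, STEAL voice 0 (pitch 70, oldest) -> assign | voices=[60 71 87]
Op 5: note_off(71): free voice 1 | voices=[60 - 87]
Op 6: note_on(77): voice 1 is free -> assigned | voices=[60 77 87]
Op 7: note_off(77): free voice 1 | voices=[60 - 87]
Op 8: note_on(79): voice 1 is free -> assigned | voices=[60 79 87]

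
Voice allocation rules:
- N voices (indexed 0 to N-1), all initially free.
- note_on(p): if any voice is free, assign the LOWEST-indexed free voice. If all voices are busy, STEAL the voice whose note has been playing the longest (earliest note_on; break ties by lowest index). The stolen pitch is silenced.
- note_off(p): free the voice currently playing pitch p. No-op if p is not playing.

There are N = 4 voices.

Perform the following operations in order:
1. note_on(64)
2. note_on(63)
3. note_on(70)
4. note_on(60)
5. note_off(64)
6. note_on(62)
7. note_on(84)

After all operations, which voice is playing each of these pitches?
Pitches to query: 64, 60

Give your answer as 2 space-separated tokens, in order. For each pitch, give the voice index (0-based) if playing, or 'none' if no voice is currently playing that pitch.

Op 1: note_on(64): voice 0 is free -> assigned | voices=[64 - - -]
Op 2: note_on(63): voice 1 is free -> assigned | voices=[64 63 - -]
Op 3: note_on(70): voice 2 is free -> assigned | voices=[64 63 70 -]
Op 4: note_on(60): voice 3 is free -> assigned | voices=[64 63 70 60]
Op 5: note_off(64): free voice 0 | voices=[- 63 70 60]
Op 6: note_on(62): voice 0 is free -> assigned | voices=[62 63 70 60]
Op 7: note_on(84): all voices busy, STEAL voice 1 (pitch 63, oldest) -> assign | voices=[62 84 70 60]

Answer: none 3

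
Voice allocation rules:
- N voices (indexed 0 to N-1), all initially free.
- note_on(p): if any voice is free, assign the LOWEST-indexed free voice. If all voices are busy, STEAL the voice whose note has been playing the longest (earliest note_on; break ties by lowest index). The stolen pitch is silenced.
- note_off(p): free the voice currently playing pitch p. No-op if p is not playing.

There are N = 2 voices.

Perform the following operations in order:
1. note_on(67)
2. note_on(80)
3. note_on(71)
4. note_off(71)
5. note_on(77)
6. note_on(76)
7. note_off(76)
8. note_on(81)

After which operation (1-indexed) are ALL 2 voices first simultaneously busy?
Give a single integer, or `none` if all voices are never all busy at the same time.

Answer: 2

Derivation:
Op 1: note_on(67): voice 0 is free -> assigned | voices=[67 -]
Op 2: note_on(80): voice 1 is free -> assigned | voices=[67 80]
Op 3: note_on(71): all voices busy, STEAL voice 0 (pitch 67, oldest) -> assign | voices=[71 80]
Op 4: note_off(71): free voice 0 | voices=[- 80]
Op 5: note_on(77): voice 0 is free -> assigned | voices=[77 80]
Op 6: note_on(76): all voices busy, STEAL voice 1 (pitch 80, oldest) -> assign | voices=[77 76]
Op 7: note_off(76): free voice 1 | voices=[77 -]
Op 8: note_on(81): voice 1 is free -> assigned | voices=[77 81]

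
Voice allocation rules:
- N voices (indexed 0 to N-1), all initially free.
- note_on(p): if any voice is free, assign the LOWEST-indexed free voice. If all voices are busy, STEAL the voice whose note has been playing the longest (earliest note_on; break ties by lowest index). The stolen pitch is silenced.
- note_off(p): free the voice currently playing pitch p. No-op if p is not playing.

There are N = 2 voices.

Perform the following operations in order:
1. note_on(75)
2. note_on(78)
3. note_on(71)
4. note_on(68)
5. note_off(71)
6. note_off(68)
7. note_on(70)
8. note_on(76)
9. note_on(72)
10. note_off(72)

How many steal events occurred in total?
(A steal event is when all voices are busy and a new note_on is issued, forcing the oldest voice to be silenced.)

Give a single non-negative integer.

Op 1: note_on(75): voice 0 is free -> assigned | voices=[75 -]
Op 2: note_on(78): voice 1 is free -> assigned | voices=[75 78]
Op 3: note_on(71): all voices busy, STEAL voice 0 (pitch 75, oldest) -> assign | voices=[71 78]
Op 4: note_on(68): all voices busy, STEAL voice 1 (pitch 78, oldest) -> assign | voices=[71 68]
Op 5: note_off(71): free voice 0 | voices=[- 68]
Op 6: note_off(68): free voice 1 | voices=[- -]
Op 7: note_on(70): voice 0 is free -> assigned | voices=[70 -]
Op 8: note_on(76): voice 1 is free -> assigned | voices=[70 76]
Op 9: note_on(72): all voices busy, STEAL voice 0 (pitch 70, oldest) -> assign | voices=[72 76]
Op 10: note_off(72): free voice 0 | voices=[- 76]

Answer: 3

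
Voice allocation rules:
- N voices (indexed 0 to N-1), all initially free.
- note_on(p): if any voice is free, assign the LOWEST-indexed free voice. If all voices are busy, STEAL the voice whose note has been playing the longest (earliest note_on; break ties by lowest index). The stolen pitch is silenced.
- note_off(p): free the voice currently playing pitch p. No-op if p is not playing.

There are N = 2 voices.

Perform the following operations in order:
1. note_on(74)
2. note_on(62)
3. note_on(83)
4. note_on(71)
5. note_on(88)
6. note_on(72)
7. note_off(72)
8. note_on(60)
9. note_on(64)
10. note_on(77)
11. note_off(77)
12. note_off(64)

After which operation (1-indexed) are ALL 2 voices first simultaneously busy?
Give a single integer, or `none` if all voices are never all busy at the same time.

Answer: 2

Derivation:
Op 1: note_on(74): voice 0 is free -> assigned | voices=[74 -]
Op 2: note_on(62): voice 1 is free -> assigned | voices=[74 62]
Op 3: note_on(83): all voices busy, STEAL voice 0 (pitch 74, oldest) -> assign | voices=[83 62]
Op 4: note_on(71): all voices busy, STEAL voice 1 (pitch 62, oldest) -> assign | voices=[83 71]
Op 5: note_on(88): all voices busy, STEAL voice 0 (pitch 83, oldest) -> assign | voices=[88 71]
Op 6: note_on(72): all voices busy, STEAL voice 1 (pitch 71, oldest) -> assign | voices=[88 72]
Op 7: note_off(72): free voice 1 | voices=[88 -]
Op 8: note_on(60): voice 1 is free -> assigned | voices=[88 60]
Op 9: note_on(64): all voices busy, STEAL voice 0 (pitch 88, oldest) -> assign | voices=[64 60]
Op 10: note_on(77): all voices busy, STEAL voice 1 (pitch 60, oldest) -> assign | voices=[64 77]
Op 11: note_off(77): free voice 1 | voices=[64 -]
Op 12: note_off(64): free voice 0 | voices=[- -]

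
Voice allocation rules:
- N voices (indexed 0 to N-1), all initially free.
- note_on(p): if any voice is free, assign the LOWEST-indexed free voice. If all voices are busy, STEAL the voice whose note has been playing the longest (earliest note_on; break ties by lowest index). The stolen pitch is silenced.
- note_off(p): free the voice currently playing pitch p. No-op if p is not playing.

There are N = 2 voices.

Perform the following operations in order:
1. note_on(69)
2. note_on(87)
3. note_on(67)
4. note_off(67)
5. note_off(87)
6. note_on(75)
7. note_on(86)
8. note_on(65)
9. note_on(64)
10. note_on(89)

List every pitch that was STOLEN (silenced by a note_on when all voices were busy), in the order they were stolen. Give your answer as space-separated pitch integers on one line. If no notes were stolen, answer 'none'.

Op 1: note_on(69): voice 0 is free -> assigned | voices=[69 -]
Op 2: note_on(87): voice 1 is free -> assigned | voices=[69 87]
Op 3: note_on(67): all voices busy, STEAL voice 0 (pitch 69, oldest) -> assign | voices=[67 87]
Op 4: note_off(67): free voice 0 | voices=[- 87]
Op 5: note_off(87): free voice 1 | voices=[- -]
Op 6: note_on(75): voice 0 is free -> assigned | voices=[75 -]
Op 7: note_on(86): voice 1 is free -> assigned | voices=[75 86]
Op 8: note_on(65): all voices busy, STEAL voice 0 (pitch 75, oldest) -> assign | voices=[65 86]
Op 9: note_on(64): all voices busy, STEAL voice 1 (pitch 86, oldest) -> assign | voices=[65 64]
Op 10: note_on(89): all voices busy, STEAL voice 0 (pitch 65, oldest) -> assign | voices=[89 64]

Answer: 69 75 86 65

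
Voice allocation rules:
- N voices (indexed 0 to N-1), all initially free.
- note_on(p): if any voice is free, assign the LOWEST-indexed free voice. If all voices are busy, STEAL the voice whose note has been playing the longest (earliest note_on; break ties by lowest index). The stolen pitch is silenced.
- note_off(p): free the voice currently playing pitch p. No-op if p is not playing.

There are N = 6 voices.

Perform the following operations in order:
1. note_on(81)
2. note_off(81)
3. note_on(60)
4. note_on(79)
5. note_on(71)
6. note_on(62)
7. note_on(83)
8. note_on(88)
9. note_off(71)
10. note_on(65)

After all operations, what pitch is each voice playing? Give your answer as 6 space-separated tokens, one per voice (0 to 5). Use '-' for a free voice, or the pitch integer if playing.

Answer: 60 79 65 62 83 88

Derivation:
Op 1: note_on(81): voice 0 is free -> assigned | voices=[81 - - - - -]
Op 2: note_off(81): free voice 0 | voices=[- - - - - -]
Op 3: note_on(60): voice 0 is free -> assigned | voices=[60 - - - - -]
Op 4: note_on(79): voice 1 is free -> assigned | voices=[60 79 - - - -]
Op 5: note_on(71): voice 2 is free -> assigned | voices=[60 79 71 - - -]
Op 6: note_on(62): voice 3 is free -> assigned | voices=[60 79 71 62 - -]
Op 7: note_on(83): voice 4 is free -> assigned | voices=[60 79 71 62 83 -]
Op 8: note_on(88): voice 5 is free -> assigned | voices=[60 79 71 62 83 88]
Op 9: note_off(71): free voice 2 | voices=[60 79 - 62 83 88]
Op 10: note_on(65): voice 2 is free -> assigned | voices=[60 79 65 62 83 88]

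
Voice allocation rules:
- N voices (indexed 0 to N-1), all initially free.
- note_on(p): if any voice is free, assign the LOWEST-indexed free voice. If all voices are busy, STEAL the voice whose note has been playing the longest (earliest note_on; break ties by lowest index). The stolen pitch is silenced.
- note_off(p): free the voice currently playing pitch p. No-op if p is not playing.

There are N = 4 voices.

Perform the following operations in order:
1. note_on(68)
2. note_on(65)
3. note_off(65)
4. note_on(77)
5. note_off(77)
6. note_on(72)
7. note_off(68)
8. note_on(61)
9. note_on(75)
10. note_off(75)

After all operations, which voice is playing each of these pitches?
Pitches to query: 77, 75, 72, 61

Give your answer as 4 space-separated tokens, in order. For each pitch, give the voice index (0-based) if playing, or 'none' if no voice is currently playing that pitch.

Answer: none none 1 0

Derivation:
Op 1: note_on(68): voice 0 is free -> assigned | voices=[68 - - -]
Op 2: note_on(65): voice 1 is free -> assigned | voices=[68 65 - -]
Op 3: note_off(65): free voice 1 | voices=[68 - - -]
Op 4: note_on(77): voice 1 is free -> assigned | voices=[68 77 - -]
Op 5: note_off(77): free voice 1 | voices=[68 - - -]
Op 6: note_on(72): voice 1 is free -> assigned | voices=[68 72 - -]
Op 7: note_off(68): free voice 0 | voices=[- 72 - -]
Op 8: note_on(61): voice 0 is free -> assigned | voices=[61 72 - -]
Op 9: note_on(75): voice 2 is free -> assigned | voices=[61 72 75 -]
Op 10: note_off(75): free voice 2 | voices=[61 72 - -]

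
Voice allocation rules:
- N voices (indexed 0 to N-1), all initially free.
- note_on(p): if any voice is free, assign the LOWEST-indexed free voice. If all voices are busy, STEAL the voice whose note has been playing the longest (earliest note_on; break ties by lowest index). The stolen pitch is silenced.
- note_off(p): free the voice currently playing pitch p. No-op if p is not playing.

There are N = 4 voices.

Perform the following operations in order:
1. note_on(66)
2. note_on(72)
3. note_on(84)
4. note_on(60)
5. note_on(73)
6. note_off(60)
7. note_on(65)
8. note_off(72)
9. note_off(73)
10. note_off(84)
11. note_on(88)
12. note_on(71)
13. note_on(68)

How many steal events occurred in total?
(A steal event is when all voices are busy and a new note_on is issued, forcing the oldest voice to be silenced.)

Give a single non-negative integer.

Answer: 1

Derivation:
Op 1: note_on(66): voice 0 is free -> assigned | voices=[66 - - -]
Op 2: note_on(72): voice 1 is free -> assigned | voices=[66 72 - -]
Op 3: note_on(84): voice 2 is free -> assigned | voices=[66 72 84 -]
Op 4: note_on(60): voice 3 is free -> assigned | voices=[66 72 84 60]
Op 5: note_on(73): all voices busy, STEAL voice 0 (pitch 66, oldest) -> assign | voices=[73 72 84 60]
Op 6: note_off(60): free voice 3 | voices=[73 72 84 -]
Op 7: note_on(65): voice 3 is free -> assigned | voices=[73 72 84 65]
Op 8: note_off(72): free voice 1 | voices=[73 - 84 65]
Op 9: note_off(73): free voice 0 | voices=[- - 84 65]
Op 10: note_off(84): free voice 2 | voices=[- - - 65]
Op 11: note_on(88): voice 0 is free -> assigned | voices=[88 - - 65]
Op 12: note_on(71): voice 1 is free -> assigned | voices=[88 71 - 65]
Op 13: note_on(68): voice 2 is free -> assigned | voices=[88 71 68 65]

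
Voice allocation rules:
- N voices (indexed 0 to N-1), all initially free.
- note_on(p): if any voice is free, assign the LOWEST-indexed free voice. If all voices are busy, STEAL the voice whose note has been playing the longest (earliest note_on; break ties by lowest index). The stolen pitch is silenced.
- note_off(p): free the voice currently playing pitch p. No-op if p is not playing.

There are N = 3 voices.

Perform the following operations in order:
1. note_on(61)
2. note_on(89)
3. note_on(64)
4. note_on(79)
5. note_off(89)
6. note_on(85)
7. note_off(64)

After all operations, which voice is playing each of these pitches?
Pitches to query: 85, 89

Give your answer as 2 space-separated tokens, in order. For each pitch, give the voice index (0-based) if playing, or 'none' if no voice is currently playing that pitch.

Answer: 1 none

Derivation:
Op 1: note_on(61): voice 0 is free -> assigned | voices=[61 - -]
Op 2: note_on(89): voice 1 is free -> assigned | voices=[61 89 -]
Op 3: note_on(64): voice 2 is free -> assigned | voices=[61 89 64]
Op 4: note_on(79): all voices busy, STEAL voice 0 (pitch 61, oldest) -> assign | voices=[79 89 64]
Op 5: note_off(89): free voice 1 | voices=[79 - 64]
Op 6: note_on(85): voice 1 is free -> assigned | voices=[79 85 64]
Op 7: note_off(64): free voice 2 | voices=[79 85 -]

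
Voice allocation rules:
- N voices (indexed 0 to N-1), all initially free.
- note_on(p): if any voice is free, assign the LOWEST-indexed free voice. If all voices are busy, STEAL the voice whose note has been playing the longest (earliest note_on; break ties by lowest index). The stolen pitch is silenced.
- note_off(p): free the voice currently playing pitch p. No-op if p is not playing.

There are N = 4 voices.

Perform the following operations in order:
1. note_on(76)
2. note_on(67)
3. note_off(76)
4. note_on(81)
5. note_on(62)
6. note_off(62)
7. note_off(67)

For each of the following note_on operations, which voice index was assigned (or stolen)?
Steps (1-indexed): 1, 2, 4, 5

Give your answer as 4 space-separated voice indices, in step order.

Answer: 0 1 0 2

Derivation:
Op 1: note_on(76): voice 0 is free -> assigned | voices=[76 - - -]
Op 2: note_on(67): voice 1 is free -> assigned | voices=[76 67 - -]
Op 3: note_off(76): free voice 0 | voices=[- 67 - -]
Op 4: note_on(81): voice 0 is free -> assigned | voices=[81 67 - -]
Op 5: note_on(62): voice 2 is free -> assigned | voices=[81 67 62 -]
Op 6: note_off(62): free voice 2 | voices=[81 67 - -]
Op 7: note_off(67): free voice 1 | voices=[81 - - -]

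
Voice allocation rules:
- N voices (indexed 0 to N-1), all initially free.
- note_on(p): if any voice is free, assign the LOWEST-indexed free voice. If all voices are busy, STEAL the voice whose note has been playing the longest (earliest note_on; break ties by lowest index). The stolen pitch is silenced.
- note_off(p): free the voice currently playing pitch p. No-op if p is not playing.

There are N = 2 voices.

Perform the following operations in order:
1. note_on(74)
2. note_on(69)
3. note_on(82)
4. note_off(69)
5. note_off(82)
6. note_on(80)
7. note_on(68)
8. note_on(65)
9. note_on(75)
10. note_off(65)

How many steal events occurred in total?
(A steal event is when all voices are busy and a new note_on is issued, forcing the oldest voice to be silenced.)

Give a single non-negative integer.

Answer: 3

Derivation:
Op 1: note_on(74): voice 0 is free -> assigned | voices=[74 -]
Op 2: note_on(69): voice 1 is free -> assigned | voices=[74 69]
Op 3: note_on(82): all voices busy, STEAL voice 0 (pitch 74, oldest) -> assign | voices=[82 69]
Op 4: note_off(69): free voice 1 | voices=[82 -]
Op 5: note_off(82): free voice 0 | voices=[- -]
Op 6: note_on(80): voice 0 is free -> assigned | voices=[80 -]
Op 7: note_on(68): voice 1 is free -> assigned | voices=[80 68]
Op 8: note_on(65): all voices busy, STEAL voice 0 (pitch 80, oldest) -> assign | voices=[65 68]
Op 9: note_on(75): all voices busy, STEAL voice 1 (pitch 68, oldest) -> assign | voices=[65 75]
Op 10: note_off(65): free voice 0 | voices=[- 75]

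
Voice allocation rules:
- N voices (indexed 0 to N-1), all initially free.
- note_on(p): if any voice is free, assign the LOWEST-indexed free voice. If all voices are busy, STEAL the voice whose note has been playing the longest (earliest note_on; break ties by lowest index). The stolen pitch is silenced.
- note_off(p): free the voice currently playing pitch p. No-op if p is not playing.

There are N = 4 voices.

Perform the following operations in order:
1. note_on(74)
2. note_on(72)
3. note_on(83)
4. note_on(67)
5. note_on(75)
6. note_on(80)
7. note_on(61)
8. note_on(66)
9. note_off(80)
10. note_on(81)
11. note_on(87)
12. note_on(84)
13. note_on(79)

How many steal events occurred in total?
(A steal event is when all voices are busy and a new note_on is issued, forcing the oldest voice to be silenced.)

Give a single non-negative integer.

Op 1: note_on(74): voice 0 is free -> assigned | voices=[74 - - -]
Op 2: note_on(72): voice 1 is free -> assigned | voices=[74 72 - -]
Op 3: note_on(83): voice 2 is free -> assigned | voices=[74 72 83 -]
Op 4: note_on(67): voice 3 is free -> assigned | voices=[74 72 83 67]
Op 5: note_on(75): all voices busy, STEAL voice 0 (pitch 74, oldest) -> assign | voices=[75 72 83 67]
Op 6: note_on(80): all voices busy, STEAL voice 1 (pitch 72, oldest) -> assign | voices=[75 80 83 67]
Op 7: note_on(61): all voices busy, STEAL voice 2 (pitch 83, oldest) -> assign | voices=[75 80 61 67]
Op 8: note_on(66): all voices busy, STEAL voice 3 (pitch 67, oldest) -> assign | voices=[75 80 61 66]
Op 9: note_off(80): free voice 1 | voices=[75 - 61 66]
Op 10: note_on(81): voice 1 is free -> assigned | voices=[75 81 61 66]
Op 11: note_on(87): all voices busy, STEAL voice 0 (pitch 75, oldest) -> assign | voices=[87 81 61 66]
Op 12: note_on(84): all voices busy, STEAL voice 2 (pitch 61, oldest) -> assign | voices=[87 81 84 66]
Op 13: note_on(79): all voices busy, STEAL voice 3 (pitch 66, oldest) -> assign | voices=[87 81 84 79]

Answer: 7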